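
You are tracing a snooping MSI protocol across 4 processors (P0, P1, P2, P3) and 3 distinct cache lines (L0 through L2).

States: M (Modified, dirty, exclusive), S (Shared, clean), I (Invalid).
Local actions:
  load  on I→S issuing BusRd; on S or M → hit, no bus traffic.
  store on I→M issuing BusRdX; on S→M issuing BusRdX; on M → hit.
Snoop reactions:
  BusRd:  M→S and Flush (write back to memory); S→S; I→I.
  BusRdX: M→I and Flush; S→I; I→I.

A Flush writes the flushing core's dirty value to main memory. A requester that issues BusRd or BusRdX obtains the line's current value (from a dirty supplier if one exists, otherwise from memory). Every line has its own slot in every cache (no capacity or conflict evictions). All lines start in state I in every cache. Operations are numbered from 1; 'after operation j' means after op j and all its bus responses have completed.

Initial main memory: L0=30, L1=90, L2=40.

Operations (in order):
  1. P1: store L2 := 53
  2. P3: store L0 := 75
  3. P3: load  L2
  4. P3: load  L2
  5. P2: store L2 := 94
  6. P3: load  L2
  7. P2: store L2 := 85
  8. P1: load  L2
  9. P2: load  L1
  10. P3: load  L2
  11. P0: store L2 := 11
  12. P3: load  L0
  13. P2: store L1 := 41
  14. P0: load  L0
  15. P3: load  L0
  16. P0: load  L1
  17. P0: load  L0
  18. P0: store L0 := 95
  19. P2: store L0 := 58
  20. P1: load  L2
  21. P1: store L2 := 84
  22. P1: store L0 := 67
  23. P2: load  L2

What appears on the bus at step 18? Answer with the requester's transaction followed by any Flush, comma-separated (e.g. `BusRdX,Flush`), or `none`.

step 1: P1: store L2 := 53  ⟶  IMII  (L2)  txn=BusRdX  M[L2]=40
step 2: P3: store L0 := 75  ⟶  IIIM  (L0)  txn=BusRdX  M[L0]=30
step 3: P3: load  L2  ⟶  ISIS  (L2)  txn=BusRd+Flush  M[L2]=53
step 4: P3: load  L2  ⟶  ISIS  (L2)  txn=∅  M[L2]=53
step 5: P2: store L2 := 94  ⟶  IIMI  (L2)  txn=BusRdX  M[L2]=53
step 6: P3: load  L2  ⟶  IISS  (L2)  txn=BusRd+Flush  M[L2]=94
step 7: P2: store L2 := 85  ⟶  IIMI  (L2)  txn=BusRdX  M[L2]=94
step 8: P1: load  L2  ⟶  ISSI  (L2)  txn=BusRd+Flush  M[L2]=85
step 9: P2: load  L1  ⟶  IISI  (L1)  txn=BusRd  M[L1]=90
step 10: P3: load  L2  ⟶  ISSS  (L2)  txn=BusRd  M[L2]=85
step 11: P0: store L2 := 11  ⟶  MIII  (L2)  txn=BusRdX  M[L2]=85
step 12: P3: load  L0  ⟶  IIIM  (L0)  txn=∅  M[L0]=30
step 13: P2: store L1 := 41  ⟶  IIMI  (L1)  txn=BusRdX  M[L1]=90
step 14: P0: load  L0  ⟶  SIIS  (L0)  txn=BusRd+Flush  M[L0]=75
step 15: P3: load  L0  ⟶  SIIS  (L0)  txn=∅  M[L0]=75
step 16: P0: load  L1  ⟶  SISI  (L1)  txn=BusRd+Flush  M[L1]=41
step 17: P0: load  L0  ⟶  SIIS  (L0)  txn=∅  M[L0]=75
step 18: P0: store L0 := 95  ⟶  MIII  (L0)  txn=BusRdX  M[L0]=75
step 19: P2: store L0 := 58  ⟶  IIMI  (L0)  txn=BusRdX+Flush  M[L0]=95
step 20: P1: load  L2  ⟶  SSII  (L2)  txn=BusRd+Flush  M[L2]=11
step 21: P1: store L2 := 84  ⟶  IMII  (L2)  txn=BusRdX  M[L2]=11
step 22: P1: store L0 := 67  ⟶  IMII  (L0)  txn=BusRdX+Flush  M[L0]=58
step 23: P2: load  L2  ⟶  ISSI  (L2)  txn=BusRd+Flush  M[L2]=84

bus = BusRdX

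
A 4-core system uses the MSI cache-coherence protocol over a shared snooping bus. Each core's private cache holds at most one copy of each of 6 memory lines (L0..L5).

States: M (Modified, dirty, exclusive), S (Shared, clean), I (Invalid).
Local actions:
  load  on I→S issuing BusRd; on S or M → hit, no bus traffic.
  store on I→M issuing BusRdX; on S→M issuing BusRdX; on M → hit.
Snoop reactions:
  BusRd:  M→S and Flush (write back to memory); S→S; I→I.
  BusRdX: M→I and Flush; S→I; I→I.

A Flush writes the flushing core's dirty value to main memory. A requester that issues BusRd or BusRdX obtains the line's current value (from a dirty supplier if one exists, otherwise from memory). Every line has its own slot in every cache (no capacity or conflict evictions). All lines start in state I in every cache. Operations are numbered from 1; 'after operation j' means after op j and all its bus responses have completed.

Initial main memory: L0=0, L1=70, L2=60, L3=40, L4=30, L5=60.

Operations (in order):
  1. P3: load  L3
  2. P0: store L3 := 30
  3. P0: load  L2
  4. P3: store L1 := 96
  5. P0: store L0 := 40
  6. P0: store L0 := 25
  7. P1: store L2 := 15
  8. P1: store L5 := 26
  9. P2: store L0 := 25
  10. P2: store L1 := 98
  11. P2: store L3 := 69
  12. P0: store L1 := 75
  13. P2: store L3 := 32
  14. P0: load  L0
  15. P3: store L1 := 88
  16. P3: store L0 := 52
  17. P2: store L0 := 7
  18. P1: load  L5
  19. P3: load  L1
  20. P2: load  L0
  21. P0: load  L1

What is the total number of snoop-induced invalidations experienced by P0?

invalidations = 5

step 1: P3: load  L3  ⟶  IIIS  (L3)  txn=BusRd  M[L3]=40
step 2: P0: store L3 := 30  ⟶  MIII  (L3)  txn=BusRdX  M[L3]=40
step 3: P0: load  L2  ⟶  SIII  (L2)  txn=BusRd  M[L2]=60
step 4: P3: store L1 := 96  ⟶  IIIM  (L1)  txn=BusRdX  M[L1]=70
step 5: P0: store L0 := 40  ⟶  MIII  (L0)  txn=BusRdX  M[L0]=0
step 6: P0: store L0 := 25  ⟶  MIII  (L0)  txn=∅  M[L0]=0
step 7: P1: store L2 := 15  ⟶  IMII  (L2)  txn=BusRdX  M[L2]=60
step 8: P1: store L5 := 26  ⟶  IMII  (L5)  txn=BusRdX  M[L5]=60
step 9: P2: store L0 := 25  ⟶  IIMI  (L0)  txn=BusRdX+Flush  M[L0]=25
step 10: P2: store L1 := 98  ⟶  IIMI  (L1)  txn=BusRdX+Flush  M[L1]=96
step 11: P2: store L3 := 69  ⟶  IIMI  (L3)  txn=BusRdX+Flush  M[L3]=30
step 12: P0: store L1 := 75  ⟶  MIII  (L1)  txn=BusRdX+Flush  M[L1]=98
step 13: P2: store L3 := 32  ⟶  IIMI  (L3)  txn=∅  M[L3]=30
step 14: P0: load  L0  ⟶  SISI  (L0)  txn=BusRd+Flush  M[L0]=25
step 15: P3: store L1 := 88  ⟶  IIIM  (L1)  txn=BusRdX+Flush  M[L1]=75
step 16: P3: store L0 := 52  ⟶  IIIM  (L0)  txn=BusRdX  M[L0]=25
step 17: P2: store L0 := 7  ⟶  IIMI  (L0)  txn=BusRdX+Flush  M[L0]=52
step 18: P1: load  L5  ⟶  IMII  (L5)  txn=∅  M[L5]=60
step 19: P3: load  L1  ⟶  IIIM  (L1)  txn=∅  M[L1]=75
step 20: P2: load  L0  ⟶  IIMI  (L0)  txn=∅  M[L0]=52
step 21: P0: load  L1  ⟶  SIIS  (L1)  txn=BusRd+Flush  M[L1]=88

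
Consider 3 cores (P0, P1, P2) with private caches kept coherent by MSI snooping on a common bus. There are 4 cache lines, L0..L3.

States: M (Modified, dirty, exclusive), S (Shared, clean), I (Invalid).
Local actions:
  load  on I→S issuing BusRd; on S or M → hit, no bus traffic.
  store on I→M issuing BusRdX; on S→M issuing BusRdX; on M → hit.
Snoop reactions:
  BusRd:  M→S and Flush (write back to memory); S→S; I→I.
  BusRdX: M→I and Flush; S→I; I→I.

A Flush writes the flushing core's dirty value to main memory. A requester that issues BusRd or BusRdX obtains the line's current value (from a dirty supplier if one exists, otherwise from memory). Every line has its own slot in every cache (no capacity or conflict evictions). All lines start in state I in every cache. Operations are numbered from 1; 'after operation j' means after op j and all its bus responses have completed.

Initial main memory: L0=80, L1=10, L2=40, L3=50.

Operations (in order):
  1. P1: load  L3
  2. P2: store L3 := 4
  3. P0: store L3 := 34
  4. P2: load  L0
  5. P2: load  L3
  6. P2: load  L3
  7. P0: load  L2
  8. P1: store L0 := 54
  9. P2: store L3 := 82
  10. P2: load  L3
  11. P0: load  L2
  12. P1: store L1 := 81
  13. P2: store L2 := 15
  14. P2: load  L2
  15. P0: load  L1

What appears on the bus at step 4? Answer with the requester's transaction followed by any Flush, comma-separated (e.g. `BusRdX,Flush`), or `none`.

bus = BusRd

[1] P1: load  L3 | P0:I, P1:S(50), P2:I | bus: BusRd
[2] P2: store L3 := 4 | P0:I, P1:I, P2:M(4) | bus: BusRdX
[3] P0: store L3 := 34 | P0:M(34), P1:I, P2:I | bus: BusRdX,Flush
[4] P2: load  L0 | P0:I, P1:I, P2:S(80) | bus: BusRd
[5] P2: load  L3 | P0:S(34), P1:I, P2:S(34) | bus: BusRd,Flush
[6] P2: load  L3 | P0:S(34), P1:I, P2:S(34) | bus: none
[7] P0: load  L2 | P0:S(40), P1:I, P2:I | bus: BusRd
[8] P1: store L0 := 54 | P0:I, P1:M(54), P2:I | bus: BusRdX
[9] P2: store L3 := 82 | P0:I, P1:I, P2:M(82) | bus: BusRdX
[10] P2: load  L3 | P0:I, P1:I, P2:M(82) | bus: none
[11] P0: load  L2 | P0:S(40), P1:I, P2:I | bus: none
[12] P1: store L1 := 81 | P0:I, P1:M(81), P2:I | bus: BusRdX
[13] P2: store L2 := 15 | P0:I, P1:I, P2:M(15) | bus: BusRdX
[14] P2: load  L2 | P0:I, P1:I, P2:M(15) | bus: none
[15] P0: load  L1 | P0:S(81), P1:S(81), P2:I | bus: BusRd,Flush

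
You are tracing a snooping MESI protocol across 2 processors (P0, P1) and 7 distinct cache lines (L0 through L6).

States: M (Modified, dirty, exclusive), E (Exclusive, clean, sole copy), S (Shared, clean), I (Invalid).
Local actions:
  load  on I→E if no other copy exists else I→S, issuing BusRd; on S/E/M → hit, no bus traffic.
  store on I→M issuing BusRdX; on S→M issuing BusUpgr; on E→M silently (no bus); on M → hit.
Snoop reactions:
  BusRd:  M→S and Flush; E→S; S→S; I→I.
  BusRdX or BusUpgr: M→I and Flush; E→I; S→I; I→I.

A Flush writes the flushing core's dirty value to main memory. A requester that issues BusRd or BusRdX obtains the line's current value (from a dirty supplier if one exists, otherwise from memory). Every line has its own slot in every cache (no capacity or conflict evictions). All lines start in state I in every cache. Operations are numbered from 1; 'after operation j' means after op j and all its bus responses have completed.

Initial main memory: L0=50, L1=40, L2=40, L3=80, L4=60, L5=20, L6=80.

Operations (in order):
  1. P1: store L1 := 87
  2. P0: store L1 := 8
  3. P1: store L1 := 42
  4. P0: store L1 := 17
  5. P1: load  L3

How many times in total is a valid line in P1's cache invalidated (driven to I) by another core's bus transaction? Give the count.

1. P1: store L1 := 87  bus=[BusRdX]  L1: P0=I P1=M  mem[L1]=40
2. P0: store L1 := 8  bus=[BusRdX,Flush]  L1: P0=M P1=I  mem[L1]=87
3. P1: store L1 := 42  bus=[BusRdX,Flush]  L1: P0=I P1=M  mem[L1]=8
4. P0: store L1 := 17  bus=[BusRdX,Flush]  L1: P0=M P1=I  mem[L1]=42
5. P1: load  L3  bus=[BusRd]  L3: P0=I P1=E  mem[L3]=80

invalidations = 2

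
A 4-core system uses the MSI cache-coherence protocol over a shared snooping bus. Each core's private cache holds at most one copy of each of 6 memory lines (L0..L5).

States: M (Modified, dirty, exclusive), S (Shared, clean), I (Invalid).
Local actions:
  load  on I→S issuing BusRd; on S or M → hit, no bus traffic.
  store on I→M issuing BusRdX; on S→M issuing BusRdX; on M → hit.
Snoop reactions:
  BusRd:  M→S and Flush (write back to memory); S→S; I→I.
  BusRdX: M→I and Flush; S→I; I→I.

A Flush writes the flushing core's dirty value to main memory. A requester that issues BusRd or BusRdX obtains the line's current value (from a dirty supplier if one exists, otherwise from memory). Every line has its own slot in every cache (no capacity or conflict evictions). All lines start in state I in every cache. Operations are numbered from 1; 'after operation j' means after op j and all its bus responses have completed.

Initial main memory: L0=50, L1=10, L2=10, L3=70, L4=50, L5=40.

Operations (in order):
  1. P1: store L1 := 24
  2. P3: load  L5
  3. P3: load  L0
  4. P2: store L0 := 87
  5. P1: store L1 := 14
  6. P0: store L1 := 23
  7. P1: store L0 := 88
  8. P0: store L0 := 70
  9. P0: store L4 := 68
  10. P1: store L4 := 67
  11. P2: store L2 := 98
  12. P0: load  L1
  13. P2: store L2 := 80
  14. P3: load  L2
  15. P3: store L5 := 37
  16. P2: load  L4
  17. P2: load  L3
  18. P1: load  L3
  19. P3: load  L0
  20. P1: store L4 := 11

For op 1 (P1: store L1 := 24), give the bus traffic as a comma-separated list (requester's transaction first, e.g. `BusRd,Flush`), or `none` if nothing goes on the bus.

step 1: P1: store L1 := 24  ⟶  IMII  (L1)  txn=BusRdX  M[L1]=10
step 2: P3: load  L5  ⟶  IIIS  (L5)  txn=BusRd  M[L5]=40
step 3: P3: load  L0  ⟶  IIIS  (L0)  txn=BusRd  M[L0]=50
step 4: P2: store L0 := 87  ⟶  IIMI  (L0)  txn=BusRdX  M[L0]=50
step 5: P1: store L1 := 14  ⟶  IMII  (L1)  txn=∅  M[L1]=10
step 6: P0: store L1 := 23  ⟶  MIII  (L1)  txn=BusRdX+Flush  M[L1]=14
step 7: P1: store L0 := 88  ⟶  IMII  (L0)  txn=BusRdX+Flush  M[L0]=87
step 8: P0: store L0 := 70  ⟶  MIII  (L0)  txn=BusRdX+Flush  M[L0]=88
step 9: P0: store L4 := 68  ⟶  MIII  (L4)  txn=BusRdX  M[L4]=50
step 10: P1: store L4 := 67  ⟶  IMII  (L4)  txn=BusRdX+Flush  M[L4]=68
step 11: P2: store L2 := 98  ⟶  IIMI  (L2)  txn=BusRdX  M[L2]=10
step 12: P0: load  L1  ⟶  MIII  (L1)  txn=∅  M[L1]=14
step 13: P2: store L2 := 80  ⟶  IIMI  (L2)  txn=∅  M[L2]=10
step 14: P3: load  L2  ⟶  IISS  (L2)  txn=BusRd+Flush  M[L2]=80
step 15: P3: store L5 := 37  ⟶  IIIM  (L5)  txn=BusRdX  M[L5]=40
step 16: P2: load  L4  ⟶  ISSI  (L4)  txn=BusRd+Flush  M[L4]=67
step 17: P2: load  L3  ⟶  IISI  (L3)  txn=BusRd  M[L3]=70
step 18: P1: load  L3  ⟶  ISSI  (L3)  txn=BusRd  M[L3]=70
step 19: P3: load  L0  ⟶  SIIS  (L0)  txn=BusRd+Flush  M[L0]=70
step 20: P1: store L4 := 11  ⟶  IMII  (L4)  txn=BusRdX  M[L4]=67

bus = BusRdX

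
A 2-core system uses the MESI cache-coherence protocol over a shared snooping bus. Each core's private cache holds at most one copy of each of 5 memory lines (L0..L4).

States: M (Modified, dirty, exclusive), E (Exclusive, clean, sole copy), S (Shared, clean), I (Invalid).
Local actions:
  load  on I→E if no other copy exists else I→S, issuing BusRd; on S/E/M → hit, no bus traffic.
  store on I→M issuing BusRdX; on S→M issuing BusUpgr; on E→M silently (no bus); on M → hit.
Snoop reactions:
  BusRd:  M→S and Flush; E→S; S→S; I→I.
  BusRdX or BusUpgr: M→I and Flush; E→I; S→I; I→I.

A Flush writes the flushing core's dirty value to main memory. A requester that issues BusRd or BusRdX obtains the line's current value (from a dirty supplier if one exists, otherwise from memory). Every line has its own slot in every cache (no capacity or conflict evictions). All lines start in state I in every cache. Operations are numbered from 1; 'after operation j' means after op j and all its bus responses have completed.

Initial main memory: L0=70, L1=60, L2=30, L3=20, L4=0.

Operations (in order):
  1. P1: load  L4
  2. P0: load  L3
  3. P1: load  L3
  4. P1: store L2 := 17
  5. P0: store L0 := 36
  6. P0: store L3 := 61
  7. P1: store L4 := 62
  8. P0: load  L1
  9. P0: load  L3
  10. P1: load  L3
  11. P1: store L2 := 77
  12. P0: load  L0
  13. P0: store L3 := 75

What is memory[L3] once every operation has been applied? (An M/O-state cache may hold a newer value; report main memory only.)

1. P1: load  L4  bus=[BusRd]  L4: P0=I P1=E  mem[L4]=0
2. P0: load  L3  bus=[BusRd]  L3: P0=E P1=I  mem[L3]=20
3. P1: load  L3  bus=[BusRd]  L3: P0=S P1=S  mem[L3]=20
4. P1: store L2 := 17  bus=[BusRdX]  L2: P0=I P1=M  mem[L2]=30
5. P0: store L0 := 36  bus=[BusRdX]  L0: P0=M P1=I  mem[L0]=70
6. P0: store L3 := 61  bus=[BusUpgr]  L3: P0=M P1=I  mem[L3]=20
7. P1: store L4 := 62  bus=[-]  L4: P0=I P1=M  mem[L4]=0
8. P0: load  L1  bus=[BusRd]  L1: P0=E P1=I  mem[L1]=60
9. P0: load  L3  bus=[-]  L3: P0=M P1=I  mem[L3]=20
10. P1: load  L3  bus=[BusRd,Flush]  L3: P0=S P1=S  mem[L3]=61
11. P1: store L2 := 77  bus=[-]  L2: P0=I P1=M  mem[L2]=30
12. P0: load  L0  bus=[-]  L0: P0=M P1=I  mem[L0]=70
13. P0: store L3 := 75  bus=[BusUpgr]  L3: P0=M P1=I  mem[L3]=61

memory[L3] = 61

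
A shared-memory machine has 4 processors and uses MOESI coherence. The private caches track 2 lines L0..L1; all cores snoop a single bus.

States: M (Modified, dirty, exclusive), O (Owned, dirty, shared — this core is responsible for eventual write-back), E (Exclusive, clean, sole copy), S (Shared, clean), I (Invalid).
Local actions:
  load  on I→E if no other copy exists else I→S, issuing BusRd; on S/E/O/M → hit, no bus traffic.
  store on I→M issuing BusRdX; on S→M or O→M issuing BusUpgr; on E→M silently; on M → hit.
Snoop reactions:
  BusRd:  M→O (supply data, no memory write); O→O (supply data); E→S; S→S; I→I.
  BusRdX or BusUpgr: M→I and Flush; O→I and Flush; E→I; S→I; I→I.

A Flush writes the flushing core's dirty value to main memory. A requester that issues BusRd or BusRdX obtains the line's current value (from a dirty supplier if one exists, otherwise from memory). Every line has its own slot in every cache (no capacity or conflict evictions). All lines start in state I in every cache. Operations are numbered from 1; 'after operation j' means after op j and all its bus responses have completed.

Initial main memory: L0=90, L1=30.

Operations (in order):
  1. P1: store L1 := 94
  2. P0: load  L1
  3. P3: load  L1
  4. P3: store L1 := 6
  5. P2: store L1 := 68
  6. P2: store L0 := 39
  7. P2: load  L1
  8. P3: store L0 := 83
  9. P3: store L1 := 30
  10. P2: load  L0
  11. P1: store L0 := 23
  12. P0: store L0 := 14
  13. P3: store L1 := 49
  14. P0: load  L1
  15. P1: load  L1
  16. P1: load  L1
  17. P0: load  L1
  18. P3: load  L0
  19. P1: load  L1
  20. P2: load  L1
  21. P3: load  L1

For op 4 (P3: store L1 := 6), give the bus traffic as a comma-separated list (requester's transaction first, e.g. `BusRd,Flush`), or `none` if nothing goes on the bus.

bus = BusUpgr,Flush

  op1 P1: store L1 := 94 → I/M/I/I on L1; bus BusRdX; mem=30
  op2 P0: load  L1 → S/O/I/I on L1; bus BusRd; mem=30
  op3 P3: load  L1 → S/O/I/S on L1; bus BusRd; mem=30
  op4 P3: store L1 := 6 → I/I/I/M on L1; bus BusUpgr Flush; mem=94
  op5 P2: store L1 := 68 → I/I/M/I on L1; bus BusRdX Flush; mem=6
  op6 P2: store L0 := 39 → I/I/M/I on L0; bus BusRdX; mem=90
  op7 P2: load  L1 → I/I/M/I on L1; bus (none); mem=6
  op8 P3: store L0 := 83 → I/I/I/M on L0; bus BusRdX Flush; mem=39
  op9 P3: store L1 := 30 → I/I/I/M on L1; bus BusRdX Flush; mem=68
  op10 P2: load  L0 → I/I/S/O on L0; bus BusRd; mem=39
  op11 P1: store L0 := 23 → I/M/I/I on L0; bus BusRdX Flush; mem=83
  op12 P0: store L0 := 14 → M/I/I/I on L0; bus BusRdX Flush; mem=23
  op13 P3: store L1 := 49 → I/I/I/M on L1; bus (none); mem=68
  op14 P0: load  L1 → S/I/I/O on L1; bus BusRd; mem=68
  op15 P1: load  L1 → S/S/I/O on L1; bus BusRd; mem=68
  op16 P1: load  L1 → S/S/I/O on L1; bus (none); mem=68
  op17 P0: load  L1 → S/S/I/O on L1; bus (none); mem=68
  op18 P3: load  L0 → O/I/I/S on L0; bus BusRd; mem=23
  op19 P1: load  L1 → S/S/I/O on L1; bus (none); mem=68
  op20 P2: load  L1 → S/S/S/O on L1; bus BusRd; mem=68
  op21 P3: load  L1 → S/S/S/O on L1; bus (none); mem=68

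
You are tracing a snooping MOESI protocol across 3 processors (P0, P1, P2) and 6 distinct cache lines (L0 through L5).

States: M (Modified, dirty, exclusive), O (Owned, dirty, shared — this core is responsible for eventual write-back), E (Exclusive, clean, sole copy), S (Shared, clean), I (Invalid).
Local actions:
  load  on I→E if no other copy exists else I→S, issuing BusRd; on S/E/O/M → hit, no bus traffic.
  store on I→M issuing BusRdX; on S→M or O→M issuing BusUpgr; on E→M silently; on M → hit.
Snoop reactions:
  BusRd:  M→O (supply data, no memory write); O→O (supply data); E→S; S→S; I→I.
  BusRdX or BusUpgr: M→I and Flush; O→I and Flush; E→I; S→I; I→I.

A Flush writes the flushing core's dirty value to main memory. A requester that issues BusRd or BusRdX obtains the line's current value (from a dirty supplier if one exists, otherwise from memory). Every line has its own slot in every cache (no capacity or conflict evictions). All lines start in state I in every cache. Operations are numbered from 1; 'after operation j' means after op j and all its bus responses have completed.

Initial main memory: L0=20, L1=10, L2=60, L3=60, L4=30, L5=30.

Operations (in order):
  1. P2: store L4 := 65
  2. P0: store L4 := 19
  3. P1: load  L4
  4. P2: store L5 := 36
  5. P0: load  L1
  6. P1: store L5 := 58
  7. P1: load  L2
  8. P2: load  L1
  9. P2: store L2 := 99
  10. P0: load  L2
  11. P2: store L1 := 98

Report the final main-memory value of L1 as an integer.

[1] P2: store L4 := 65 | P0:I, P1:I, P2:M(65) | bus: BusRdX
[2] P0: store L4 := 19 | P0:M(19), P1:I, P2:I | bus: BusRdX,Flush
[3] P1: load  L4 | P0:O(19), P1:S(19), P2:I | bus: BusRd
[4] P2: store L5 := 36 | P0:I, P1:I, P2:M(36) | bus: BusRdX
[5] P0: load  L1 | P0:E(10), P1:I, P2:I | bus: BusRd
[6] P1: store L5 := 58 | P0:I, P1:M(58), P2:I | bus: BusRdX,Flush
[7] P1: load  L2 | P0:I, P1:E(60), P2:I | bus: BusRd
[8] P2: load  L1 | P0:S(10), P1:I, P2:S(10) | bus: BusRd
[9] P2: store L2 := 99 | P0:I, P1:I, P2:M(99) | bus: BusRdX
[10] P0: load  L2 | P0:S(99), P1:I, P2:O(99) | bus: BusRd
[11] P2: store L1 := 98 | P0:I, P1:I, P2:M(98) | bus: BusUpgr

memory[L1] = 10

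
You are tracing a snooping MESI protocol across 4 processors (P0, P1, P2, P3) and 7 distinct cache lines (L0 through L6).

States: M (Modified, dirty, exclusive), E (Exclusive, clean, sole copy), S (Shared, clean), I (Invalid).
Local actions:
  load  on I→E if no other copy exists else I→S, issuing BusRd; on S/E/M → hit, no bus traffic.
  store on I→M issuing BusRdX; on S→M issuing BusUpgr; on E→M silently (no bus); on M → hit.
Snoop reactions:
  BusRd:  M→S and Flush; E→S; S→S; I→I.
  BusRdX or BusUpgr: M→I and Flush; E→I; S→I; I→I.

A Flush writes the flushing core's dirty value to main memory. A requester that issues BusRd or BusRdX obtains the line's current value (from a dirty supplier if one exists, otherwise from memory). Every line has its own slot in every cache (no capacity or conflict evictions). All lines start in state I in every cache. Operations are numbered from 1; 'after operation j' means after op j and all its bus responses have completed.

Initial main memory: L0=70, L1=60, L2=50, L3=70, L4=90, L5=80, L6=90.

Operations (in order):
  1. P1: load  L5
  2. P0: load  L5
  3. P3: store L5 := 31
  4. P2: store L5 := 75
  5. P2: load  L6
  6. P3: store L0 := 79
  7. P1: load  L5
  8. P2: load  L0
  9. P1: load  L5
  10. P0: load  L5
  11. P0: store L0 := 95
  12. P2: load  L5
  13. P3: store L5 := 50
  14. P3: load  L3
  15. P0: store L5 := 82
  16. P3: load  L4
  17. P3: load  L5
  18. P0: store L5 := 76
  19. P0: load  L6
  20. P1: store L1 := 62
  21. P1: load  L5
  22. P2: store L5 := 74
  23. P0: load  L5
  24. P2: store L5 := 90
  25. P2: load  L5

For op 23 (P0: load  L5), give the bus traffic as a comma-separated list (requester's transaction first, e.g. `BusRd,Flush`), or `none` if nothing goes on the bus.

bus = BusRd,Flush

step 1: P1: load  L5  ⟶  IEII  (L5)  txn=BusRd  M[L5]=80
step 2: P0: load  L5  ⟶  SSII  (L5)  txn=BusRd  M[L5]=80
step 3: P3: store L5 := 31  ⟶  IIIM  (L5)  txn=BusRdX  M[L5]=80
step 4: P2: store L5 := 75  ⟶  IIMI  (L5)  txn=BusRdX+Flush  M[L5]=31
step 5: P2: load  L6  ⟶  IIEI  (L6)  txn=BusRd  M[L6]=90
step 6: P3: store L0 := 79  ⟶  IIIM  (L0)  txn=BusRdX  M[L0]=70
step 7: P1: load  L5  ⟶  ISSI  (L5)  txn=BusRd+Flush  M[L5]=75
step 8: P2: load  L0  ⟶  IISS  (L0)  txn=BusRd+Flush  M[L0]=79
step 9: P1: load  L5  ⟶  ISSI  (L5)  txn=∅  M[L5]=75
step 10: P0: load  L5  ⟶  SSSI  (L5)  txn=BusRd  M[L5]=75
step 11: P0: store L0 := 95  ⟶  MIII  (L0)  txn=BusRdX  M[L0]=79
step 12: P2: load  L5  ⟶  SSSI  (L5)  txn=∅  M[L5]=75
step 13: P3: store L5 := 50  ⟶  IIIM  (L5)  txn=BusRdX  M[L5]=75
step 14: P3: load  L3  ⟶  IIIE  (L3)  txn=BusRd  M[L3]=70
step 15: P0: store L5 := 82  ⟶  MIII  (L5)  txn=BusRdX+Flush  M[L5]=50
step 16: P3: load  L4  ⟶  IIIE  (L4)  txn=BusRd  M[L4]=90
step 17: P3: load  L5  ⟶  SIIS  (L5)  txn=BusRd+Flush  M[L5]=82
step 18: P0: store L5 := 76  ⟶  MIII  (L5)  txn=BusUpgr  M[L5]=82
step 19: P0: load  L6  ⟶  SISI  (L6)  txn=BusRd  M[L6]=90
step 20: P1: store L1 := 62  ⟶  IMII  (L1)  txn=BusRdX  M[L1]=60
step 21: P1: load  L5  ⟶  SSII  (L5)  txn=BusRd+Flush  M[L5]=76
step 22: P2: store L5 := 74  ⟶  IIMI  (L5)  txn=BusRdX  M[L5]=76
step 23: P0: load  L5  ⟶  SISI  (L5)  txn=BusRd+Flush  M[L5]=74
step 24: P2: store L5 := 90  ⟶  IIMI  (L5)  txn=BusUpgr  M[L5]=74
step 25: P2: load  L5  ⟶  IIMI  (L5)  txn=∅  M[L5]=74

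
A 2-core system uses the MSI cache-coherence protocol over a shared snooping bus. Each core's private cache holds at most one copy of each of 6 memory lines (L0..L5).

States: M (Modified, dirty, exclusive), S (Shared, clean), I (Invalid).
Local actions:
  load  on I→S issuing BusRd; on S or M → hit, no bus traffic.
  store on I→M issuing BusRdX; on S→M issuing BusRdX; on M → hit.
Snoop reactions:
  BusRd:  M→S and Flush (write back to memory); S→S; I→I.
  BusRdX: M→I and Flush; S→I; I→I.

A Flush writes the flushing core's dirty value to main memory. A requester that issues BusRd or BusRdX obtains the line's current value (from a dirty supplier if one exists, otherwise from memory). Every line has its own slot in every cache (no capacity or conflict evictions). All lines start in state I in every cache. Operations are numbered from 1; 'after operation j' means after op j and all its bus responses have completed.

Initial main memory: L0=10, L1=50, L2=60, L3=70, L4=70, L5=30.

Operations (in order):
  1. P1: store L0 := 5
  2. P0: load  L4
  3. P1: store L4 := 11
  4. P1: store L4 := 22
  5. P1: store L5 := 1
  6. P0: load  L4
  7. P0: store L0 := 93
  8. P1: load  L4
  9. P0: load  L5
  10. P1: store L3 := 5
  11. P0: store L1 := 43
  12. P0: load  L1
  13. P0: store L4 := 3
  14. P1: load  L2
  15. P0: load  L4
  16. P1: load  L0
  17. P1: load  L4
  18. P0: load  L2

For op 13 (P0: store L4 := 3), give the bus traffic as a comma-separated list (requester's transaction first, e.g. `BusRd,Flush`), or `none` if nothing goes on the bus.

1. P1: store L0 := 5  bus=[BusRdX]  L0: P0=I P1=M  mem[L0]=10
2. P0: load  L4  bus=[BusRd]  L4: P0=S P1=I  mem[L4]=70
3. P1: store L4 := 11  bus=[BusRdX]  L4: P0=I P1=M  mem[L4]=70
4. P1: store L4 := 22  bus=[-]  L4: P0=I P1=M  mem[L4]=70
5. P1: store L5 := 1  bus=[BusRdX]  L5: P0=I P1=M  mem[L5]=30
6. P0: load  L4  bus=[BusRd,Flush]  L4: P0=S P1=S  mem[L4]=22
7. P0: store L0 := 93  bus=[BusRdX,Flush]  L0: P0=M P1=I  mem[L0]=5
8. P1: load  L4  bus=[-]  L4: P0=S P1=S  mem[L4]=22
9. P0: load  L5  bus=[BusRd,Flush]  L5: P0=S P1=S  mem[L5]=1
10. P1: store L3 := 5  bus=[BusRdX]  L3: P0=I P1=M  mem[L3]=70
11. P0: store L1 := 43  bus=[BusRdX]  L1: P0=M P1=I  mem[L1]=50
12. P0: load  L1  bus=[-]  L1: P0=M P1=I  mem[L1]=50
13. P0: store L4 := 3  bus=[BusRdX]  L4: P0=M P1=I  mem[L4]=22
14. P1: load  L2  bus=[BusRd]  L2: P0=I P1=S  mem[L2]=60
15. P0: load  L4  bus=[-]  L4: P0=M P1=I  mem[L4]=22
16. P1: load  L0  bus=[BusRd,Flush]  L0: P0=S P1=S  mem[L0]=93
17. P1: load  L4  bus=[BusRd,Flush]  L4: P0=S P1=S  mem[L4]=3
18. P0: load  L2  bus=[BusRd]  L2: P0=S P1=S  mem[L2]=60

bus = BusRdX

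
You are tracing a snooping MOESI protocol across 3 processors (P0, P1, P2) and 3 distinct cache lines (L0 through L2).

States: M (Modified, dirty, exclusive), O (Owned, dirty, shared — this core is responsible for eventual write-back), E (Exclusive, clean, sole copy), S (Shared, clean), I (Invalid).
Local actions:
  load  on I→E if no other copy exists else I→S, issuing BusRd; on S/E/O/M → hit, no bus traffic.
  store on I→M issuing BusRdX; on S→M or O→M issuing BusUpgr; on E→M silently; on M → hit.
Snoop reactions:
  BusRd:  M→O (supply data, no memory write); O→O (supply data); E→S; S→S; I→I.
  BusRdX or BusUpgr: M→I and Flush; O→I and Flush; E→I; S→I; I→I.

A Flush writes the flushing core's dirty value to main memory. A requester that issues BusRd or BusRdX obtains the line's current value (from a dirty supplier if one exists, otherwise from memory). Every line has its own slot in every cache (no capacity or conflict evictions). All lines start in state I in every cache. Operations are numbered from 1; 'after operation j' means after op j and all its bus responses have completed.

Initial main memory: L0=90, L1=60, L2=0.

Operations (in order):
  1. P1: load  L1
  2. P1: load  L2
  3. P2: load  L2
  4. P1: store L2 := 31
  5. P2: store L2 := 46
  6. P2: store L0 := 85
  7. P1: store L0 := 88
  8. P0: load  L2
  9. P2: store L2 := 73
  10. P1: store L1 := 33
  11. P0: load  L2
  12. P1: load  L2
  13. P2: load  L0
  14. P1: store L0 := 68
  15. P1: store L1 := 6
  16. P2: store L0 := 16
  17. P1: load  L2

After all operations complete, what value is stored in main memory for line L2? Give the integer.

memory[L2] = 31

[1] P1: load  L1 | P0:I, P1:E(60), P2:I | bus: BusRd
[2] P1: load  L2 | P0:I, P1:E(0), P2:I | bus: BusRd
[3] P2: load  L2 | P0:I, P1:S(0), P2:S(0) | bus: BusRd
[4] P1: store L2 := 31 | P0:I, P1:M(31), P2:I | bus: BusUpgr
[5] P2: store L2 := 46 | P0:I, P1:I, P2:M(46) | bus: BusRdX,Flush
[6] P2: store L0 := 85 | P0:I, P1:I, P2:M(85) | bus: BusRdX
[7] P1: store L0 := 88 | P0:I, P1:M(88), P2:I | bus: BusRdX,Flush
[8] P0: load  L2 | P0:S(46), P1:I, P2:O(46) | bus: BusRd
[9] P2: store L2 := 73 | P0:I, P1:I, P2:M(73) | bus: BusUpgr
[10] P1: store L1 := 33 | P0:I, P1:M(33), P2:I | bus: none
[11] P0: load  L2 | P0:S(73), P1:I, P2:O(73) | bus: BusRd
[12] P1: load  L2 | P0:S(73), P1:S(73), P2:O(73) | bus: BusRd
[13] P2: load  L0 | P0:I, P1:O(88), P2:S(88) | bus: BusRd
[14] P1: store L0 := 68 | P0:I, P1:M(68), P2:I | bus: BusUpgr
[15] P1: store L1 := 6 | P0:I, P1:M(6), P2:I | bus: none
[16] P2: store L0 := 16 | P0:I, P1:I, P2:M(16) | bus: BusRdX,Flush
[17] P1: load  L2 | P0:S(73), P1:S(73), P2:O(73) | bus: none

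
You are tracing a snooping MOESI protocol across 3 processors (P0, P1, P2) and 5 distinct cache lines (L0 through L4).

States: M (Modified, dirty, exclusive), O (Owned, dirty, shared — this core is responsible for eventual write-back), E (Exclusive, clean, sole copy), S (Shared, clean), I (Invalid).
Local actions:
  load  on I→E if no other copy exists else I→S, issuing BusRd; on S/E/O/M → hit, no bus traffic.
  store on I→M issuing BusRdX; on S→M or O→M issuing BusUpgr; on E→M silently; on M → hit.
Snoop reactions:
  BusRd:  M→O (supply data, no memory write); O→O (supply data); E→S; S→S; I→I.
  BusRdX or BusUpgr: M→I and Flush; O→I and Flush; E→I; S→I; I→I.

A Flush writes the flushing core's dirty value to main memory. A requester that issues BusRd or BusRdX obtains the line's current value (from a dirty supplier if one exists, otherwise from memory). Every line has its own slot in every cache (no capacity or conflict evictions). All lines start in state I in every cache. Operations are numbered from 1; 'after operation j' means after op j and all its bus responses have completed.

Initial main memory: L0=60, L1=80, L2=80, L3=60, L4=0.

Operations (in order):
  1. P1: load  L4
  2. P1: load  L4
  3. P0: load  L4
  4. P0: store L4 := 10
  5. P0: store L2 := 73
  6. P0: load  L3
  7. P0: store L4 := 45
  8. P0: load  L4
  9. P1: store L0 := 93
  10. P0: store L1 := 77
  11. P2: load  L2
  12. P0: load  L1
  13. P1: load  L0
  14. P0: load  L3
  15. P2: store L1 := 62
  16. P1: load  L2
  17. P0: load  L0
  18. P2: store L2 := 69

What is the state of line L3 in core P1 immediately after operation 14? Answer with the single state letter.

state = I

1. P1: load  L4  bus=[BusRd]  L4: P0=I P1=E P2=I  mem[L4]=0
2. P1: load  L4  bus=[-]  L4: P0=I P1=E P2=I  mem[L4]=0
3. P0: load  L4  bus=[BusRd]  L4: P0=S P1=S P2=I  mem[L4]=0
4. P0: store L4 := 10  bus=[BusUpgr]  L4: P0=M P1=I P2=I  mem[L4]=0
5. P0: store L2 := 73  bus=[BusRdX]  L2: P0=M P1=I P2=I  mem[L2]=80
6. P0: load  L3  bus=[BusRd]  L3: P0=E P1=I P2=I  mem[L3]=60
7. P0: store L4 := 45  bus=[-]  L4: P0=M P1=I P2=I  mem[L4]=0
8. P0: load  L4  bus=[-]  L4: P0=M P1=I P2=I  mem[L4]=0
9. P1: store L0 := 93  bus=[BusRdX]  L0: P0=I P1=M P2=I  mem[L0]=60
10. P0: store L1 := 77  bus=[BusRdX]  L1: P0=M P1=I P2=I  mem[L1]=80
11. P2: load  L2  bus=[BusRd]  L2: P0=O P1=I P2=S  mem[L2]=80
12. P0: load  L1  bus=[-]  L1: P0=M P1=I P2=I  mem[L1]=80
13. P1: load  L0  bus=[-]  L0: P0=I P1=M P2=I  mem[L0]=60
14. P0: load  L3  bus=[-]  L3: P0=E P1=I P2=I  mem[L3]=60
15. P2: store L1 := 62  bus=[BusRdX,Flush]  L1: P0=I P1=I P2=M  mem[L1]=77
16. P1: load  L2  bus=[BusRd]  L2: P0=O P1=S P2=S  mem[L2]=80
17. P0: load  L0  bus=[BusRd]  L0: P0=S P1=O P2=I  mem[L0]=60
18. P2: store L2 := 69  bus=[BusUpgr,Flush]  L2: P0=I P1=I P2=M  mem[L2]=73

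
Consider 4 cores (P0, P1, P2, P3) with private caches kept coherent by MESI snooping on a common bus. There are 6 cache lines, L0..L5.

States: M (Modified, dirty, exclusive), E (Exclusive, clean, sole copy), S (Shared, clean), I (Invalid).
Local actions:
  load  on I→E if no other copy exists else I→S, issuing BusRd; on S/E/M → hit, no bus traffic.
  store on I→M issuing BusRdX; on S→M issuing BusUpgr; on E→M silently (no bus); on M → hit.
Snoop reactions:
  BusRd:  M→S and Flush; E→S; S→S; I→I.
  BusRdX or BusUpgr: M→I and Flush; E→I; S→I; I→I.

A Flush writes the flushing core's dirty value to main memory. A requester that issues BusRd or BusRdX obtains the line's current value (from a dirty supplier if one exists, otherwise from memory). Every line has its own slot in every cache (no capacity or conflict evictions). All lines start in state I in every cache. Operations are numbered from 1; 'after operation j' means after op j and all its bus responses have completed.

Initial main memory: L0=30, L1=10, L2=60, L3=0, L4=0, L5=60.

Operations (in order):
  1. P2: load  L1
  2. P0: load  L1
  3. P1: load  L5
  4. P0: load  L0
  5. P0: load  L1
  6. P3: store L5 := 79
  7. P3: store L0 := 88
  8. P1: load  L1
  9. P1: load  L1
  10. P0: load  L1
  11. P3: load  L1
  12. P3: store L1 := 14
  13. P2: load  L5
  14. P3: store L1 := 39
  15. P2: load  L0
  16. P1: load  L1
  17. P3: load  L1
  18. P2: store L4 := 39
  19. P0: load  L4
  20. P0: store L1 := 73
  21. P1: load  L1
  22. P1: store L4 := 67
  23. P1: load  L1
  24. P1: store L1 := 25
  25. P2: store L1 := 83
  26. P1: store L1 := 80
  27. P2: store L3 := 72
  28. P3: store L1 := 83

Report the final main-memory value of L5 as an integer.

1. P2: load  L1  bus=[BusRd]  L1: P0=I P1=I P2=E P3=I  mem[L1]=10
2. P0: load  L1  bus=[BusRd]  L1: P0=S P1=I P2=S P3=I  mem[L1]=10
3. P1: load  L5  bus=[BusRd]  L5: P0=I P1=E P2=I P3=I  mem[L5]=60
4. P0: load  L0  bus=[BusRd]  L0: P0=E P1=I P2=I P3=I  mem[L0]=30
5. P0: load  L1  bus=[-]  L1: P0=S P1=I P2=S P3=I  mem[L1]=10
6. P3: store L5 := 79  bus=[BusRdX]  L5: P0=I P1=I P2=I P3=M  mem[L5]=60
7. P3: store L0 := 88  bus=[BusRdX]  L0: P0=I P1=I P2=I P3=M  mem[L0]=30
8. P1: load  L1  bus=[BusRd]  L1: P0=S P1=S P2=S P3=I  mem[L1]=10
9. P1: load  L1  bus=[-]  L1: P0=S P1=S P2=S P3=I  mem[L1]=10
10. P0: load  L1  bus=[-]  L1: P0=S P1=S P2=S P3=I  mem[L1]=10
11. P3: load  L1  bus=[BusRd]  L1: P0=S P1=S P2=S P3=S  mem[L1]=10
12. P3: store L1 := 14  bus=[BusUpgr]  L1: P0=I P1=I P2=I P3=M  mem[L1]=10
13. P2: load  L5  bus=[BusRd,Flush]  L5: P0=I P1=I P2=S P3=S  mem[L5]=79
14. P3: store L1 := 39  bus=[-]  L1: P0=I P1=I P2=I P3=M  mem[L1]=10
15. P2: load  L0  bus=[BusRd,Flush]  L0: P0=I P1=I P2=S P3=S  mem[L0]=88
16. P1: load  L1  bus=[BusRd,Flush]  L1: P0=I P1=S P2=I P3=S  mem[L1]=39
17. P3: load  L1  bus=[-]  L1: P0=I P1=S P2=I P3=S  mem[L1]=39
18. P2: store L4 := 39  bus=[BusRdX]  L4: P0=I P1=I P2=M P3=I  mem[L4]=0
19. P0: load  L4  bus=[BusRd,Flush]  L4: P0=S P1=I P2=S P3=I  mem[L4]=39
20. P0: store L1 := 73  bus=[BusRdX]  L1: P0=M P1=I P2=I P3=I  mem[L1]=39
21. P1: load  L1  bus=[BusRd,Flush]  L1: P0=S P1=S P2=I P3=I  mem[L1]=73
22. P1: store L4 := 67  bus=[BusRdX]  L4: P0=I P1=M P2=I P3=I  mem[L4]=39
23. P1: load  L1  bus=[-]  L1: P0=S P1=S P2=I P3=I  mem[L1]=73
24. P1: store L1 := 25  bus=[BusUpgr]  L1: P0=I P1=M P2=I P3=I  mem[L1]=73
25. P2: store L1 := 83  bus=[BusRdX,Flush]  L1: P0=I P1=I P2=M P3=I  mem[L1]=25
26. P1: store L1 := 80  bus=[BusRdX,Flush]  L1: P0=I P1=M P2=I P3=I  mem[L1]=83
27. P2: store L3 := 72  bus=[BusRdX]  L3: P0=I P1=I P2=M P3=I  mem[L3]=0
28. P3: store L1 := 83  bus=[BusRdX,Flush]  L1: P0=I P1=I P2=I P3=M  mem[L1]=80

memory[L5] = 79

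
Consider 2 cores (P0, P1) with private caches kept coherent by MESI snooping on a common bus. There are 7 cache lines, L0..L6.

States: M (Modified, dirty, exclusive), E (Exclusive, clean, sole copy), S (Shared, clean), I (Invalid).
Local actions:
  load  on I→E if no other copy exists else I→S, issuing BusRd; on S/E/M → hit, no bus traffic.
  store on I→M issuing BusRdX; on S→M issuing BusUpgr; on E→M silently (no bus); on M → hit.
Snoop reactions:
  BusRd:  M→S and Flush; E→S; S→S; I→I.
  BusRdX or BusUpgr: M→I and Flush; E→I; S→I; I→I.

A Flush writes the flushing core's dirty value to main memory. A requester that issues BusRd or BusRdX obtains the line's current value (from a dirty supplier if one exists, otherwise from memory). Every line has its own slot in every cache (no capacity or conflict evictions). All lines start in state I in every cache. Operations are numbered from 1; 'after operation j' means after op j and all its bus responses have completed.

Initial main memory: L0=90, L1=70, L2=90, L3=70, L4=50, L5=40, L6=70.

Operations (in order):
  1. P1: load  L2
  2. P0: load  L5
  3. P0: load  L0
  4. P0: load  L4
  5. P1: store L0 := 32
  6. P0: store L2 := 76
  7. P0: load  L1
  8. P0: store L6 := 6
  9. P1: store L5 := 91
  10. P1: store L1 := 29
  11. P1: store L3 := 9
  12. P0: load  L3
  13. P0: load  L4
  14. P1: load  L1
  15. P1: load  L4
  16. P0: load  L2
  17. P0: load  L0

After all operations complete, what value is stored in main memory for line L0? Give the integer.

[1] P1: load  L2 | P0:I, P1:E(90) | bus: BusRd
[2] P0: load  L5 | P0:E(40), P1:I | bus: BusRd
[3] P0: load  L0 | P0:E(90), P1:I | bus: BusRd
[4] P0: load  L4 | P0:E(50), P1:I | bus: BusRd
[5] P1: store L0 := 32 | P0:I, P1:M(32) | bus: BusRdX
[6] P0: store L2 := 76 | P0:M(76), P1:I | bus: BusRdX
[7] P0: load  L1 | P0:E(70), P1:I | bus: BusRd
[8] P0: store L6 := 6 | P0:M(6), P1:I | bus: BusRdX
[9] P1: store L5 := 91 | P0:I, P1:M(91) | bus: BusRdX
[10] P1: store L1 := 29 | P0:I, P1:M(29) | bus: BusRdX
[11] P1: store L3 := 9 | P0:I, P1:M(9) | bus: BusRdX
[12] P0: load  L3 | P0:S(9), P1:S(9) | bus: BusRd,Flush
[13] P0: load  L4 | P0:E(50), P1:I | bus: none
[14] P1: load  L1 | P0:I, P1:M(29) | bus: none
[15] P1: load  L4 | P0:S(50), P1:S(50) | bus: BusRd
[16] P0: load  L2 | P0:M(76), P1:I | bus: none
[17] P0: load  L0 | P0:S(32), P1:S(32) | bus: BusRd,Flush

memory[L0] = 32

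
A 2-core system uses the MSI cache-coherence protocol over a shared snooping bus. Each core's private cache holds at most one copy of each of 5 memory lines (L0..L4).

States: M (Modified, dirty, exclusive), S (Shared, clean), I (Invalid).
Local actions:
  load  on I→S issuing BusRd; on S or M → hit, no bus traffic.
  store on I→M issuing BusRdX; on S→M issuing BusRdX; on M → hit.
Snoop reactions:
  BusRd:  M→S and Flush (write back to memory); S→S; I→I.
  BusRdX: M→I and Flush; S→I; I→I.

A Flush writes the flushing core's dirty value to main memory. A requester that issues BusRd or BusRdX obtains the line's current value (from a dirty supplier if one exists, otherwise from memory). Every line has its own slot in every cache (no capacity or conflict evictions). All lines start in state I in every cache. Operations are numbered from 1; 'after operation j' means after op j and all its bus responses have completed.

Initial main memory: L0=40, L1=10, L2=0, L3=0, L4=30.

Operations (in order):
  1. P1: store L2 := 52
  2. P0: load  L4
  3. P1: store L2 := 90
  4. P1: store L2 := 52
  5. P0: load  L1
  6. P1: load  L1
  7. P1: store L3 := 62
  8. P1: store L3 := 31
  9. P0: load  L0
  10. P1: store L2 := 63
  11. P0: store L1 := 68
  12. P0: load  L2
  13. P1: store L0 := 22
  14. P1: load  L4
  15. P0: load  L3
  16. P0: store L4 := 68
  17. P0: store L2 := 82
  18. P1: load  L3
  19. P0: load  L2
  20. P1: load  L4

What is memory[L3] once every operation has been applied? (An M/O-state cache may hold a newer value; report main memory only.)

step 1: P1: store L2 := 52  ⟶  IM  (L2)  txn=BusRdX  M[L2]=0
step 2: P0: load  L4  ⟶  SI  (L4)  txn=BusRd  M[L4]=30
step 3: P1: store L2 := 90  ⟶  IM  (L2)  txn=∅  M[L2]=0
step 4: P1: store L2 := 52  ⟶  IM  (L2)  txn=∅  M[L2]=0
step 5: P0: load  L1  ⟶  SI  (L1)  txn=BusRd  M[L1]=10
step 6: P1: load  L1  ⟶  SS  (L1)  txn=BusRd  M[L1]=10
step 7: P1: store L3 := 62  ⟶  IM  (L3)  txn=BusRdX  M[L3]=0
step 8: P1: store L3 := 31  ⟶  IM  (L3)  txn=∅  M[L3]=0
step 9: P0: load  L0  ⟶  SI  (L0)  txn=BusRd  M[L0]=40
step 10: P1: store L2 := 63  ⟶  IM  (L2)  txn=∅  M[L2]=0
step 11: P0: store L1 := 68  ⟶  MI  (L1)  txn=BusRdX  M[L1]=10
step 12: P0: load  L2  ⟶  SS  (L2)  txn=BusRd+Flush  M[L2]=63
step 13: P1: store L0 := 22  ⟶  IM  (L0)  txn=BusRdX  M[L0]=40
step 14: P1: load  L4  ⟶  SS  (L4)  txn=BusRd  M[L4]=30
step 15: P0: load  L3  ⟶  SS  (L3)  txn=BusRd+Flush  M[L3]=31
step 16: P0: store L4 := 68  ⟶  MI  (L4)  txn=BusRdX  M[L4]=30
step 17: P0: store L2 := 82  ⟶  MI  (L2)  txn=BusRdX  M[L2]=63
step 18: P1: load  L3  ⟶  SS  (L3)  txn=∅  M[L3]=31
step 19: P0: load  L2  ⟶  MI  (L2)  txn=∅  M[L2]=63
step 20: P1: load  L4  ⟶  SS  (L4)  txn=BusRd+Flush  M[L4]=68

memory[L3] = 31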